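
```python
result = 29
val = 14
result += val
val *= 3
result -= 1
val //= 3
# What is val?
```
Trace:
  result=29
  result=29, val=14
  result=43, val=14
  result=43, val=42
  result=42, val=42
  result=42, val=14

Final answer: 14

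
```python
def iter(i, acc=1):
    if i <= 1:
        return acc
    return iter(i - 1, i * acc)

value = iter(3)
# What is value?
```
Call trace:
iter(i=3, acc=1)
  iter(i=2, acc=3)
    iter(i=1, acc=6)
    -> return 6
  -> return 6
-> return 6

Final answer: 6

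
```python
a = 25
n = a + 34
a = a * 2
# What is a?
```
Trace:
  a=25
  a=25, n=59
  a=50, n=59

Final answer: 50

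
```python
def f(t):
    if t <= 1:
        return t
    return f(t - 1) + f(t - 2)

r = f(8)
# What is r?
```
Call trace (a repeated sub-call is expanded the first time; later identical calls just restate its return value):
f(t=8)
  f(t=7)
    f(t=6)
      f(t=5)
        f(t=4)
          f(t=3)
            f(t=2)
              f(t=1)
              -> return 1
              f(t=0)
              -> return 0
            -> return 1
            f(t=1)
            -> return 1
          -> return 2
          f(t=2) -> return 1  (same call as traced above)
        -> return 3
        f(t=3) -> return 2  (same call as traced above)
      -> return 5
      f(t=4) -> return 3  (same call as traced above)
    -> return 8
    f(t=5) -> return 5  (same call as traced above)
  -> return 13
  f(t=6) -> return 8  (same call as traced above)
-> return 21

Final answer: 21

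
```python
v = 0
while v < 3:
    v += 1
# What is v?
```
Trace:
  v=0
  v=1
  v=2
  v=3

Final answer: 3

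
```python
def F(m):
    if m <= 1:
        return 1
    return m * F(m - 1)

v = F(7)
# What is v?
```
Call trace:
F(m=7)
  F(m=6)
    F(m=5)
      F(m=4)
        F(m=3)
          F(m=2)
            F(m=1)
            -> return 1
          -> return 2
        -> return 6
      -> return 24
    -> return 120
  -> return 720
-> return 5040

Final answer: 5040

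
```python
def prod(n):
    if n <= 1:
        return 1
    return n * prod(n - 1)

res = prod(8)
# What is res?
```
Call trace:
prod(n=8)
  prod(n=7)
    prod(n=6)
      prod(n=5)
        prod(n=4)
          prod(n=3)
            prod(n=2)
              prod(n=1)
              -> return 1
            -> return 2
          -> return 6
        -> return 24
      -> return 120
    -> return 720
  -> return 5040
-> return 40320

Final answer: 40320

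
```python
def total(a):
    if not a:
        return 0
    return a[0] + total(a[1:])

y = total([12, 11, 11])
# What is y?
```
Call trace:
total(a=[12, 11, 11])
  total(a=[11, 11])
    total(a=[11])
      total(a=[])
      -> return 0
    -> return 11
  -> return 22
-> return 34

Final answer: 34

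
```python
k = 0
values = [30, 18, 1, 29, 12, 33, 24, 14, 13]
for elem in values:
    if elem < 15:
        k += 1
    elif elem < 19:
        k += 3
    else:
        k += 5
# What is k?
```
Trace:
  k=0
  k=5, elem=30
  k=8, elem=18
  k=9, elem=1
  k=14, elem=29
  k=15, elem=12
  k=20, elem=33
  k=25, elem=24
  k=26, elem=14
  k=27, elem=13

Final answer: 27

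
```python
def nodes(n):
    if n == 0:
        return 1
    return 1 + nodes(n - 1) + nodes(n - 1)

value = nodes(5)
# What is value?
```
Call trace (a repeated sub-call is expanded the first time; later identical calls just restate its return value):
nodes(n=5)
  nodes(n=4)
    nodes(n=3)
      nodes(n=2)
        nodes(n=1)
          nodes(n=0)
          -> return 1
          nodes(n=0)
          -> return 1
        -> return 3
        nodes(n=1) -> return 3  (same call as traced above)
      -> return 7
      nodes(n=2) -> return 7  (same call as traced above)
    -> return 15
    nodes(n=3) -> return 15  (same call as traced above)
  -> return 31
  nodes(n=4) -> return 31  (same call as traced above)
-> return 63

Final answer: 63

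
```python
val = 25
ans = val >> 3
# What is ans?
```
Trace:
  val=25
  val=25, ans=3

Final answer: 3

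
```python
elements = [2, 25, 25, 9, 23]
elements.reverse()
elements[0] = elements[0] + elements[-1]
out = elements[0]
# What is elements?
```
Trace:
  elements=[2, 25, 25, 9, 23]
  elements=[23, 9, 25, 25, 2]
  elements=[25, 9, 25, 25, 2]
  elements=[25, 9, 25, 25, 2], out=25

Final answer: [25, 9, 25, 25, 2]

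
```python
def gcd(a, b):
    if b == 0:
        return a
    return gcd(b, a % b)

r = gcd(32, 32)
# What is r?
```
Call trace:
gcd(a=32, b=32)
  gcd(a=32, b=0)
  -> return 32
-> return 32

Final answer: 32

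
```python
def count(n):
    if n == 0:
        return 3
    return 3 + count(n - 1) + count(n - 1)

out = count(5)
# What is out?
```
Call trace (a repeated sub-call is expanded the first time; later identical calls just restate its return value):
count(n=5)
  count(n=4)
    count(n=3)
      count(n=2)
        count(n=1)
          count(n=0)
          -> return 3
          count(n=0)
          -> return 3
        -> return 9
        count(n=1) -> return 9  (same call as traced above)
      -> return 21
      count(n=2) -> return 21  (same call as traced above)
    -> return 45
    count(n=3) -> return 45  (same call as traced above)
  -> return 93
  count(n=4) -> return 93  (same call as traced above)
-> return 189

Final answer: 189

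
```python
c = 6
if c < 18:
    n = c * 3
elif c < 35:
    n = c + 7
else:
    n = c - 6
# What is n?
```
Trace:
  c=6
  c=6, n=18

Final answer: 18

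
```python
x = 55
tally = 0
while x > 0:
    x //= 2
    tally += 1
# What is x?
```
Trace:
  x=55
  x=55, tally=0
  x=27, tally=1
  x=13, tally=2
  x=6, tally=3
  x=3, tally=4
  x=1, tally=5
  x=0, tally=6

Final answer: 0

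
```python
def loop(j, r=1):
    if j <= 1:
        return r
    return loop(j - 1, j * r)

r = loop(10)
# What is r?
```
Call trace:
loop(j=10, r=1)
  loop(j=9, r=10)
    loop(j=8, r=90)
      loop(j=7, r=720)
        loop(j=6, r=5040)
          loop(j=5, r=30240)
            loop(j=4, r=151200)
              loop(j=3, r=604800)
                loop(j=2, r=1814400)
                  loop(j=1, r=3628800)
                  -> return 3628800
                -> return 3628800
              -> return 3628800
            -> return 3628800
          -> return 3628800
        -> return 3628800
      -> return 3628800
    -> return 3628800
  -> return 3628800
-> return 3628800

Final answer: 3628800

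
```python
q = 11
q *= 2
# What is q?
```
Trace:
  q=11
  q=22

Final answer: 22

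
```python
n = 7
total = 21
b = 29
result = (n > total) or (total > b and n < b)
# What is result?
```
Trace:
  n=7
  n=7, total=21
  n=7, total=21, b=29
  n=7, total=21, b=29, result=False

Final answer: False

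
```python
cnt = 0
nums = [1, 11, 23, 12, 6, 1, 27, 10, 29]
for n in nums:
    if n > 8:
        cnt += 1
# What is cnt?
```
Trace:
  cnt=0
  cnt=0, n=1
  cnt=1, n=11
  cnt=2, n=23
  cnt=3, n=12
  cnt=3, n=6
  cnt=3, n=1
  cnt=4, n=27
  cnt=5, n=10
  cnt=6, n=29

Final answer: 6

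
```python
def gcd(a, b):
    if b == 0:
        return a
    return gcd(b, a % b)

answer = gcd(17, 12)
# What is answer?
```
Call trace:
gcd(a=17, b=12)
  gcd(a=12, b=5)
    gcd(a=5, b=2)
      gcd(a=2, b=1)
        gcd(a=1, b=0)
        -> return 1
      -> return 1
    -> return 1
  -> return 1
-> return 1

Final answer: 1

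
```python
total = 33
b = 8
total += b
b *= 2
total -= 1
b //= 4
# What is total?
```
Trace:
  total=33
  total=33, b=8
  total=41, b=8
  total=41, b=16
  total=40, b=16
  total=40, b=4

Final answer: 40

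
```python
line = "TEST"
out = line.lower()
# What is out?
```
Trace:
  line='TEST'
  line='TEST', out='test'

Final answer: 'test'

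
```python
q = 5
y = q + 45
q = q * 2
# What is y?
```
Trace:
  q=5
  q=5, y=50
  q=10, y=50

Final answer: 50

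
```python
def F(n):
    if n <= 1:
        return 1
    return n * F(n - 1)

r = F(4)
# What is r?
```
Call trace:
F(n=4)
  F(n=3)
    F(n=2)
      F(n=1)
      -> return 1
    -> return 2
  -> return 6
-> return 24

Final answer: 24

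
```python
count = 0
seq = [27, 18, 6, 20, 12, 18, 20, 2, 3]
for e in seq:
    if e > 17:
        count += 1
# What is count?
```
Trace:
  count=0
  count=1, e=27
  count=2, e=18
  count=2, e=6
  count=3, e=20
  count=3, e=12
  count=4, e=18
  count=5, e=20
  count=5, e=2
  count=5, e=3

Final answer: 5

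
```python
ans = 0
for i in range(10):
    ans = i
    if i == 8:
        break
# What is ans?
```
Trace:
  ans=0
  ans=0, i=0
  ans=1, i=1
  ans=2, i=2
  ans=3, i=3
  ans=4, i=4
  ans=5, i=5
  ans=6, i=6
  ans=7, i=7
  ans=8, i=8

Final answer: 8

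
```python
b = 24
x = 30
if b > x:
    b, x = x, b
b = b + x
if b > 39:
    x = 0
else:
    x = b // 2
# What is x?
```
Trace:
  b=24
  b=24, x=30
  b=24, x=30
  b=54, x=30
  b=54, x=0

Final answer: 0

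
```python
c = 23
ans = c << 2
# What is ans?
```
Trace:
  c=23
  c=23, ans=92

Final answer: 92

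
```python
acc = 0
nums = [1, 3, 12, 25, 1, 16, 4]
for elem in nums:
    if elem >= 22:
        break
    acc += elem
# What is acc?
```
Trace:
  acc=0
  acc=1, elem=1
  acc=4, elem=3
  acc=16, elem=12
  acc=16, elem=25

Final answer: 16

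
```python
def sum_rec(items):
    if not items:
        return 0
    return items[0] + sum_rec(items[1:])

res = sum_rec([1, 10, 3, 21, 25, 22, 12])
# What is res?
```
Call trace:
sum_rec(items=[1, 10, 3, 21, 25, 22, 12])
  sum_rec(items=[10, 3, 21, 25, 22, 12])
    sum_rec(items=[3, 21, 25, 22, 12])
      sum_rec(items=[21, 25, 22, 12])
        sum_rec(items=[25, 22, 12])
          sum_rec(items=[22, 12])
            sum_rec(items=[12])
              sum_rec(items=[])
              -> return 0
            -> return 12
          -> return 34
        -> return 59
      -> return 80
    -> return 83
  -> return 93
-> return 94

Final answer: 94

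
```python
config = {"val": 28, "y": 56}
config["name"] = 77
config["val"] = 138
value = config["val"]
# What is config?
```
Trace:
  config={'val': 28, 'y': 56}
  config={'val': 28, 'y': 56, 'name': 77}
  config={'val': 138, 'y': 56, 'name': 77}
  config={'val': 138, 'y': 56, 'name': 77}, value=138

Final answer: {'val': 138, 'y': 56, 'name': 77}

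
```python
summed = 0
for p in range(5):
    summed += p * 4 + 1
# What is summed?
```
Trace:
  summed=0
  summed=1, p=0
  summed=6, p=1
  summed=15, p=2
  summed=28, p=3
  summed=45, p=4

Final answer: 45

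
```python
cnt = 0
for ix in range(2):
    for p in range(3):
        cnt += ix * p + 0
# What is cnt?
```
Trace:
  cnt=0
  cnt=0, ix=0, p=0
  cnt=0, ix=0, p=1
  cnt=0, ix=0, p=2
  cnt=0, ix=1, p=0
  cnt=1, ix=1, p=1
  cnt=3, ix=1, p=2

Final answer: 3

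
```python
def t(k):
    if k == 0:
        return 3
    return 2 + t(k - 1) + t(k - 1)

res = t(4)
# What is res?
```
Call trace (a repeated sub-call is expanded the first time; later identical calls just restate its return value):
t(k=4)
  t(k=3)
    t(k=2)
      t(k=1)
        t(k=0)
        -> return 3
        t(k=0)
        -> return 3
      -> return 8
      t(k=1) -> return 8  (same call as traced above)
    -> return 18
    t(k=2) -> return 18  (same call as traced above)
  -> return 38
  t(k=3) -> return 38  (same call as traced above)
-> return 78

Final answer: 78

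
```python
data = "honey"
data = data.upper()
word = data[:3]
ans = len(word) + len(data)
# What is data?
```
Trace:
  data='honey'
  data='HONEY'
  data='HONEY', word='HON'
  data='HONEY', word='HON', ans=8

Final answer: 'HONEY'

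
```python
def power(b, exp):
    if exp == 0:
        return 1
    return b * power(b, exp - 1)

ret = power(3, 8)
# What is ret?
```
Call trace:
power(b=3, exp=8)
  power(b=3, exp=7)
    power(b=3, exp=6)
      power(b=3, exp=5)
        power(b=3, exp=4)
          power(b=3, exp=3)
            power(b=3, exp=2)
              power(b=3, exp=1)
                power(b=3, exp=0)
                -> return 1
              -> return 3
            -> return 9
          -> return 27
        -> return 81
      -> return 243
    -> return 729
  -> return 2187
-> return 6561

Final answer: 6561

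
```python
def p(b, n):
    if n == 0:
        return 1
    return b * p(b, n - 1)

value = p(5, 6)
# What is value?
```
Call trace:
p(b=5, n=6)
  p(b=5, n=5)
    p(b=5, n=4)
      p(b=5, n=3)
        p(b=5, n=2)
          p(b=5, n=1)
            p(b=5, n=0)
            -> return 1
          -> return 5
        -> return 25
      -> return 125
    -> return 625
  -> return 3125
-> return 15625

Final answer: 15625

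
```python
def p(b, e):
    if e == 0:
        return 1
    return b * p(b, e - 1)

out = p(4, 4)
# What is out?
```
Call trace:
p(b=4, e=4)
  p(b=4, e=3)
    p(b=4, e=2)
      p(b=4, e=1)
        p(b=4, e=0)
        -> return 1
      -> return 4
    -> return 16
  -> return 64
-> return 256

Final answer: 256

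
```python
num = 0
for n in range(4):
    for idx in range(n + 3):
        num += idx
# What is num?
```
Trace:
  num=0
  num=0, n=0, idx=0
  num=1, n=0, idx=1
  num=3, n=0, idx=2
  num=3, n=1, idx=0
  num=4, n=1, idx=1
  num=6, n=1, idx=2
  num=9, n=1, idx=3
  num=9, n=2, idx=0
  num=10, n=2, idx=1
  num=12, n=2, idx=2
  num=15, n=2, idx=3
  num=19, n=2, idx=4
  num=19, n=3, idx=0
  num=20, n=3, idx=1
  num=22, n=3, idx=2
  num=25, n=3, idx=3
  num=29, n=3, idx=4
  num=34, n=3, idx=5

Final answer: 34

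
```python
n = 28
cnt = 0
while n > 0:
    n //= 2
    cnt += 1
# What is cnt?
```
Trace:
  n=28
  n=28, cnt=0
  n=14, cnt=1
  n=7, cnt=2
  n=3, cnt=3
  n=1, cnt=4
  n=0, cnt=5

Final answer: 5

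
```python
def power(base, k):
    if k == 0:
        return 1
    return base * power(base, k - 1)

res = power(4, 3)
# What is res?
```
Call trace:
power(base=4, k=3)
  power(base=4, k=2)
    power(base=4, k=1)
      power(base=4, k=0)
      -> return 1
    -> return 4
  -> return 16
-> return 64

Final answer: 64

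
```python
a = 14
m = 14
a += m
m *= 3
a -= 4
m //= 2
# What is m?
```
Trace:
  a=14
  a=14, m=14
  a=28, m=14
  a=28, m=42
  a=24, m=42
  a=24, m=21

Final answer: 21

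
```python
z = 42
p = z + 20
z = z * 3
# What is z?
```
Trace:
  z=42
  z=42, p=62
  z=126, p=62

Final answer: 126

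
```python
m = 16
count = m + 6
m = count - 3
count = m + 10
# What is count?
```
Trace:
  m=16
  m=16, count=22
  m=19, count=22
  m=19, count=29

Final answer: 29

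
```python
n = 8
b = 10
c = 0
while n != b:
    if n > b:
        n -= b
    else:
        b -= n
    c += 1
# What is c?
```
Trace:
  n=8
  n=8, b=10
  n=8, b=10, c=0
  n=8, b=2, c=1
  n=6, b=2, c=2
  n=4, b=2, c=3
  n=2, b=2, c=4

Final answer: 4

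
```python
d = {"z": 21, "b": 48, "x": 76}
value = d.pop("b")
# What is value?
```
Trace:
  d={'z': 21, 'b': 48, 'x': 76}
  d={'z': 21, 'x': 76}, value=48

Final answer: 48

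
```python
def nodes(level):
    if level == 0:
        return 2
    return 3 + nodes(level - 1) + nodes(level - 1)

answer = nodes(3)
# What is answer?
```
Call trace (a repeated sub-call is expanded the first time; later identical calls just restate its return value):
nodes(level=3)
  nodes(level=2)
    nodes(level=1)
      nodes(level=0)
      -> return 2
      nodes(level=0)
      -> return 2
    -> return 7
    nodes(level=1) -> return 7  (same call as traced above)
  -> return 17
  nodes(level=2) -> return 17  (same call as traced above)
-> return 37

Final answer: 37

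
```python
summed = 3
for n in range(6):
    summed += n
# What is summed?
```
Trace:
  summed=3
  summed=3, n=0
  summed=4, n=1
  summed=6, n=2
  summed=9, n=3
  summed=13, n=4
  summed=18, n=5

Final answer: 18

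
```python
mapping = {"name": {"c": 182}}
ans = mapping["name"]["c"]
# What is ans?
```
Trace:
  mapping={'name': {'c': 182}}
  mapping={'name': {'c': 182}}, ans=182

Final answer: 182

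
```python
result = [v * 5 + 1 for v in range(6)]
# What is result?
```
Trace:
  v=0
  v=1
  v=2
  v=3
  v=4
  v=5
  result=[1, 6, 11, 16, 21, 26]

Final answer: [1, 6, 11, 16, 21, 26]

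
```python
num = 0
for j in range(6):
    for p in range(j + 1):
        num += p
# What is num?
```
Trace:
  num=0
  num=0, j=0, p=0
  num=0, j=1, p=0
  num=1, j=1, p=1
  num=1, j=2, p=0
  num=2, j=2, p=1
  num=4, j=2, p=2
  num=4, j=3, p=0
  num=5, j=3, p=1
  num=7, j=3, p=2
  num=10, j=3, p=3
  num=10, j=4, p=0
  num=11, j=4, p=1
  num=13, j=4, p=2
  num=16, j=4, p=3
  num=20, j=4, p=4
  num=20, j=5, p=0
  num=21, j=5, p=1
  num=23, j=5, p=2
  num=26, j=5, p=3
  num=30, j=5, p=4
  num=35, j=5, p=5

Final answer: 35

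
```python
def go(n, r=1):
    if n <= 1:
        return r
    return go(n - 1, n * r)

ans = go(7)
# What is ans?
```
Call trace:
go(n=7, r=1)
  go(n=6, r=7)
    go(n=5, r=42)
      go(n=4, r=210)
        go(n=3, r=840)
          go(n=2, r=2520)
            go(n=1, r=5040)
            -> return 5040
          -> return 5040
        -> return 5040
      -> return 5040
    -> return 5040
  -> return 5040
-> return 5040

Final answer: 5040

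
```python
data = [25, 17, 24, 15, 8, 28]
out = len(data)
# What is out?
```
Trace:
  data=[25, 17, 24, 15, 8, 28]
  data=[25, 17, 24, 15, 8, 28], out=6

Final answer: 6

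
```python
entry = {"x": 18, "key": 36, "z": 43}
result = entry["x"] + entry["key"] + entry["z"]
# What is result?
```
Trace:
  entry={'x': 18, 'key': 36, 'z': 43}
  entry={'x': 18, 'key': 36, 'z': 43}, result=97

Final answer: 97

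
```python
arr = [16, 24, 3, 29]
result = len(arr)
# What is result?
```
Trace:
  arr=[16, 24, 3, 29]
  arr=[16, 24, 3, 29], result=4

Final answer: 4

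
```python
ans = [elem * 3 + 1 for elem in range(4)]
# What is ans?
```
Trace:
  elem=0
  elem=1
  elem=2
  elem=3
  ans=[1, 4, 7, 10]

Final answer: [1, 4, 7, 10]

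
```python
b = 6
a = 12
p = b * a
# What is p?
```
Trace:
  b=6
  b=6, a=12
  b=6, a=12, p=72

Final answer: 72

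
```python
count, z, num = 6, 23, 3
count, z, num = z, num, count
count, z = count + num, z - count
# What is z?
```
Trace:
  count=6, z=23, num=3
  count=23, z=3, num=6
  count=29, z=-20, num=6

Final answer: -20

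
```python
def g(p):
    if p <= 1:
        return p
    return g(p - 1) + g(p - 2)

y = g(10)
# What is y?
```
Call trace (a repeated sub-call is expanded the first time; later identical calls just restate its return value):
g(p=10)
  g(p=9)
    g(p=8)
      g(p=7)
        g(p=6)
          g(p=5)
            g(p=4)
              g(p=3)
                g(p=2)
                  g(p=1)
                  -> return 1
                  g(p=0)
                  -> return 0
                -> return 1
                g(p=1)
                -> return 1
              -> return 2
              g(p=2) -> return 1  (same call as traced above)
            -> return 3
            g(p=3) -> return 2  (same call as traced above)
          -> return 5
          g(p=4) -> return 3  (same call as traced above)
        -> return 8
        g(p=5) -> return 5  (same call as traced above)
      -> return 13
      g(p=6) -> return 8  (same call as traced above)
    -> return 21
    g(p=7) -> return 13  (same call as traced above)
  -> return 34
  g(p=8) -> return 21  (same call as traced above)
-> return 55

Final answer: 55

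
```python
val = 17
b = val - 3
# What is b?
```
Trace:
  val=17
  val=17, b=14

Final answer: 14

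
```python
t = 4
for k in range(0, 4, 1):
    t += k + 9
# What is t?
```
Trace:
  t=4
  t=13, k=0
  t=23, k=1
  t=34, k=2
  t=46, k=3

Final answer: 46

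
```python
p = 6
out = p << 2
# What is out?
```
Trace:
  p=6
  p=6, out=24

Final answer: 24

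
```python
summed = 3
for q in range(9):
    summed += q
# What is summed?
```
Trace:
  summed=3
  summed=3, q=0
  summed=4, q=1
  summed=6, q=2
  summed=9, q=3
  summed=13, q=4
  summed=18, q=5
  summed=24, q=6
  summed=31, q=7
  summed=39, q=8

Final answer: 39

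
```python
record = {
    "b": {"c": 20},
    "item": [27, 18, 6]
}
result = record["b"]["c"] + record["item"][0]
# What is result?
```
Trace:
  record={'b': {'c': 20}, 'item': [27, 18, 6]}
  record={'b': {'c': 20}, 'item': [27, 18, 6]}, result=47

Final answer: 47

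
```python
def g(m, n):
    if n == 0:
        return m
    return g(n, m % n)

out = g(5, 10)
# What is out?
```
Call trace:
g(m=5, n=10)
  g(m=10, n=5)
    g(m=5, n=0)
    -> return 5
  -> return 5
-> return 5

Final answer: 5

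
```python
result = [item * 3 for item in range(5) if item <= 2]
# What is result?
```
Trace:
  item=0
  item=1
  item=2
  item=3
  item=4
  result=[0, 3, 6]

Final answer: [0, 3, 6]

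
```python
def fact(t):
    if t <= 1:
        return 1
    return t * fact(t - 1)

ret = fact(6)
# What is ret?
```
Call trace:
fact(t=6)
  fact(t=5)
    fact(t=4)
      fact(t=3)
        fact(t=2)
          fact(t=1)
          -> return 1
        -> return 2
      -> return 6
    -> return 24
  -> return 120
-> return 720

Final answer: 720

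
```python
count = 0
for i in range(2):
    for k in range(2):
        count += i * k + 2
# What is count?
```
Trace:
  count=0
  count=2, i=0, k=0
  count=4, i=0, k=1
  count=6, i=1, k=0
  count=9, i=1, k=1

Final answer: 9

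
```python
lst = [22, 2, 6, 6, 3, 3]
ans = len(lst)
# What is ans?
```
Trace:
  lst=[22, 2, 6, 6, 3, 3]
  lst=[22, 2, 6, 6, 3, 3], ans=6

Final answer: 6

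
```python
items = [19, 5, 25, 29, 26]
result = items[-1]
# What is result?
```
Trace:
  items=[19, 5, 25, 29, 26]
  items=[19, 5, 25, 29, 26], result=26

Final answer: 26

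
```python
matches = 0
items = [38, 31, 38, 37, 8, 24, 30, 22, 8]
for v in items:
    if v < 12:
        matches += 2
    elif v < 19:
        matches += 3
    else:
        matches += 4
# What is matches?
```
Trace:
  matches=0
  matches=4, v=38
  matches=8, v=31
  matches=12, v=38
  matches=16, v=37
  matches=18, v=8
  matches=22, v=24
  matches=26, v=30
  matches=30, v=22
  matches=32, v=8

Final answer: 32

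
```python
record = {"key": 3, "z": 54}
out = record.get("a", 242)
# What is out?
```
Trace:
  record={'key': 3, 'z': 54}
  record={'key': 3, 'z': 54}, out=242

Final answer: 242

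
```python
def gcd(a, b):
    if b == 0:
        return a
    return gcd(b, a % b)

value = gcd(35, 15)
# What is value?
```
Call trace:
gcd(a=35, b=15)
  gcd(a=15, b=5)
    gcd(a=5, b=0)
    -> return 5
  -> return 5
-> return 5

Final answer: 5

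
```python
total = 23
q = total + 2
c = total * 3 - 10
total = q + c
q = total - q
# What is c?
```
Trace:
  total=23
  total=23, q=25
  total=23, q=25, c=59
  total=84, q=25, c=59
  total=84, q=59, c=59

Final answer: 59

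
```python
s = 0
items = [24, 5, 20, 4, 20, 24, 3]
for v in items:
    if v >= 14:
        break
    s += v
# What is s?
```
Trace:
  s=0
  s=0, v=24

Final answer: 0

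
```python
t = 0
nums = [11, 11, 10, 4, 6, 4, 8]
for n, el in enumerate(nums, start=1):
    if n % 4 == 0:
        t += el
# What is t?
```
Trace:
  t=0
  t=0, n=1, el=11
  t=0, n=2, el=11
  t=0, n=3, el=10
  t=4, n=4, el=4
  t=4, n=5, el=6
  t=4, n=6, el=4
  t=4, n=7, el=8

Final answer: 4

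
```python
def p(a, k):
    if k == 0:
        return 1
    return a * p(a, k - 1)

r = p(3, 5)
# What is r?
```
Call trace:
p(a=3, k=5)
  p(a=3, k=4)
    p(a=3, k=3)
      p(a=3, k=2)
        p(a=3, k=1)
          p(a=3, k=0)
          -> return 1
        -> return 3
      -> return 9
    -> return 27
  -> return 81
-> return 243

Final answer: 243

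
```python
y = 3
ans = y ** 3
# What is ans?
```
Trace:
  y=3
  y=3, ans=27

Final answer: 27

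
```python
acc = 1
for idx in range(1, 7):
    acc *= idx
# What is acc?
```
Trace:
  acc=1
  acc=1, idx=1
  acc=2, idx=2
  acc=6, idx=3
  acc=24, idx=4
  acc=120, idx=5
  acc=720, idx=6

Final answer: 720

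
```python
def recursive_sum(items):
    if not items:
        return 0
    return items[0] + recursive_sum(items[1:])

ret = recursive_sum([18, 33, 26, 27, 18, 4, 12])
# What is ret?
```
Call trace:
recursive_sum(items=[18, 33, 26, 27, 18, 4, 12])
  recursive_sum(items=[33, 26, 27, 18, 4, 12])
    recursive_sum(items=[26, 27, 18, 4, 12])
      recursive_sum(items=[27, 18, 4, 12])
        recursive_sum(items=[18, 4, 12])
          recursive_sum(items=[4, 12])
            recursive_sum(items=[12])
              recursive_sum(items=[])
              -> return 0
            -> return 12
          -> return 16
        -> return 34
      -> return 61
    -> return 87
  -> return 120
-> return 138

Final answer: 138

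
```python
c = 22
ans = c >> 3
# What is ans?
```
Trace:
  c=22
  c=22, ans=2

Final answer: 2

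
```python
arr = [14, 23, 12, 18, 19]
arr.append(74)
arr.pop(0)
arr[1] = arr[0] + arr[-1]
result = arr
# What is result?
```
Trace:
  arr=[14, 23, 12, 18, 19]
  arr=[14, 23, 12, 18, 19, 74]
  arr=[23, 12, 18, 19, 74]
  arr=[23, 97, 18, 19, 74]
  arr=[23, 97, 18, 19, 74], result=[23, 97, 18, 19, 74]

Final answer: [23, 97, 18, 19, 74]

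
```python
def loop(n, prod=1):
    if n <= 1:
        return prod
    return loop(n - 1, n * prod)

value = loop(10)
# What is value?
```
Call trace:
loop(n=10, prod=1)
  loop(n=9, prod=10)
    loop(n=8, prod=90)
      loop(n=7, prod=720)
        loop(n=6, prod=5040)
          loop(n=5, prod=30240)
            loop(n=4, prod=151200)
              loop(n=3, prod=604800)
                loop(n=2, prod=1814400)
                  loop(n=1, prod=3628800)
                  -> return 3628800
                -> return 3628800
              -> return 3628800
            -> return 3628800
          -> return 3628800
        -> return 3628800
      -> return 3628800
    -> return 3628800
  -> return 3628800
-> return 3628800

Final answer: 3628800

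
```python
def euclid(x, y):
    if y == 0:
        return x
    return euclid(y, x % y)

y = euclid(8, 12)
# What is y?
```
Call trace:
euclid(x=8, y=12)
  euclid(x=12, y=8)
    euclid(x=8, y=4)
      euclid(x=4, y=0)
      -> return 4
    -> return 4
  -> return 4
-> return 4

Final answer: 4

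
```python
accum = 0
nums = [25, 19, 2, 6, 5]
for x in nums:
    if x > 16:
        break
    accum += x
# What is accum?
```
Trace:
  accum=0
  accum=0, x=25

Final answer: 0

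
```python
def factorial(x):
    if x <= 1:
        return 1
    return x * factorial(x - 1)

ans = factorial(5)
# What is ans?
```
Call trace:
factorial(x=5)
  factorial(x=4)
    factorial(x=3)
      factorial(x=2)
        factorial(x=1)
        -> return 1
      -> return 2
    -> return 6
  -> return 24
-> return 120

Final answer: 120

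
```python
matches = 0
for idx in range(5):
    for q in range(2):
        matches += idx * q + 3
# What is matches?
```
Trace:
  matches=0
  matches=3, idx=0, q=0
  matches=6, idx=0, q=1
  matches=9, idx=1, q=0
  matches=13, idx=1, q=1
  matches=16, idx=2, q=0
  matches=21, idx=2, q=1
  matches=24, idx=3, q=0
  matches=30, idx=3, q=1
  matches=33, idx=4, q=0
  matches=40, idx=4, q=1

Final answer: 40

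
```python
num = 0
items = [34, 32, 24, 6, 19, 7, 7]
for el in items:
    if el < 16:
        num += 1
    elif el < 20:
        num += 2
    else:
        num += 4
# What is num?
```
Trace:
  num=0
  num=4, el=34
  num=8, el=32
  num=12, el=24
  num=13, el=6
  num=15, el=19
  num=16, el=7
  num=17, el=7

Final answer: 17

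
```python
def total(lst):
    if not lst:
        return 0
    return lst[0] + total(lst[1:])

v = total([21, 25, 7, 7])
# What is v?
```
Call trace:
total(lst=[21, 25, 7, 7])
  total(lst=[25, 7, 7])
    total(lst=[7, 7])
      total(lst=[7])
        total(lst=[])
        -> return 0
      -> return 7
    -> return 14
  -> return 39
-> return 60

Final answer: 60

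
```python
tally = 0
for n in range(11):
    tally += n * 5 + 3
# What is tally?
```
Trace:
  tally=0
  tally=3, n=0
  tally=11, n=1
  tally=24, n=2
  tally=42, n=3
  tally=65, n=4
  tally=93, n=5
  tally=126, n=6
  tally=164, n=7
  tally=207, n=8
  tally=255, n=9
  tally=308, n=10

Final answer: 308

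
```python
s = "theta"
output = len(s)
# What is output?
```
Trace:
  s='theta'
  s='theta', output=5

Final answer: 5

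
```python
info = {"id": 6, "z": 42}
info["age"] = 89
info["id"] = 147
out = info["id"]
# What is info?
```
Trace:
  info={'id': 6, 'z': 42}
  info={'id': 6, 'z': 42, 'age': 89}
  info={'id': 147, 'z': 42, 'age': 89}
  info={'id': 147, 'z': 42, 'age': 89}, out=147

Final answer: {'id': 147, 'z': 42, 'age': 89}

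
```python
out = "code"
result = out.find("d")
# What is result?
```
Trace:
  out='code'
  out='code', result=2

Final answer: 2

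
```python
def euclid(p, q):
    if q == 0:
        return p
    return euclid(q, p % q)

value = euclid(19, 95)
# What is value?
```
Call trace:
euclid(p=19, q=95)
  euclid(p=95, q=19)
    euclid(p=19, q=0)
    -> return 19
  -> return 19
-> return 19

Final answer: 19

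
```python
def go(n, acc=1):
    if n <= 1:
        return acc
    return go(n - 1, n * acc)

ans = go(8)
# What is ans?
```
Call trace:
go(n=8, acc=1)
  go(n=7, acc=8)
    go(n=6, acc=56)
      go(n=5, acc=336)
        go(n=4, acc=1680)
          go(n=3, acc=6720)
            go(n=2, acc=20160)
              go(n=1, acc=40320)
              -> return 40320
            -> return 40320
          -> return 40320
        -> return 40320
      -> return 40320
    -> return 40320
  -> return 40320
-> return 40320

Final answer: 40320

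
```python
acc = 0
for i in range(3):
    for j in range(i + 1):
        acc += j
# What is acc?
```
Trace:
  acc=0
  acc=0, i=0, j=0
  acc=0, i=1, j=0
  acc=1, i=1, j=1
  acc=1, i=2, j=0
  acc=2, i=2, j=1
  acc=4, i=2, j=2

Final answer: 4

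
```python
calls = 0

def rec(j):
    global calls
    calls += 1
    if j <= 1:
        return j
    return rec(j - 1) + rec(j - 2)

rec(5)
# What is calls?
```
Call trace (a repeated sub-call is expanded the first time; later identical calls just restate its return value):
rec(j=5)
  rec(j=4)
    rec(j=3)
      rec(j=2)
        rec(j=1)
        -> return 1
        rec(j=0)
        -> return 0
      -> return 1
      rec(j=1)
      -> return 1
    -> return 2
    rec(j=2) -> return 1  (same call as traced above)
  -> return 3
  rec(j=3) -> return 2  (same call as traced above)
-> return 5

calls is incremented once per call, so count the calls in each subtree. Let C(j) = number of calls made by rec(j).
C(0) = C(1) = 1 (base case, no recursion); C(j) = 1 + C(j - 1) + C(j - 2) otherwise.
C(2) = 1 + C(1) + C(0) = 1 + 1 + 1 = 3
C(3) = 1 + C(2) + C(1) = 1 + 3 + 1 = 5
C(4) = 1 + C(3) + C(2) = 1 + 5 + 3 = 9
C(5) = 1 + C(4) + C(3) = 1 + 9 + 5 = 15
calls = C(5) = 15

Final answer: 15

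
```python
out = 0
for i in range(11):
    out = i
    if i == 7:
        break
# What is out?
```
Trace:
  out=0
  out=0, i=0
  out=1, i=1
  out=2, i=2
  out=3, i=3
  out=4, i=4
  out=5, i=5
  out=6, i=6
  out=7, i=7

Final answer: 7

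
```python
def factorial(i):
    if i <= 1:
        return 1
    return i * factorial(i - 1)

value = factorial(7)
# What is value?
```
Call trace:
factorial(i=7)
  factorial(i=6)
    factorial(i=5)
      factorial(i=4)
        factorial(i=3)
          factorial(i=2)
            factorial(i=1)
            -> return 1
          -> return 2
        -> return 6
      -> return 24
    -> return 120
  -> return 720
-> return 5040

Final answer: 5040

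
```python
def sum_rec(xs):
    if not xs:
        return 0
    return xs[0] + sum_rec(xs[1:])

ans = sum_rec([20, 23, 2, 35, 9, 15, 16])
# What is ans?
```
Call trace:
sum_rec(xs=[20, 23, 2, 35, 9, 15, 16])
  sum_rec(xs=[23, 2, 35, 9, 15, 16])
    sum_rec(xs=[2, 35, 9, 15, 16])
      sum_rec(xs=[35, 9, 15, 16])
        sum_rec(xs=[9, 15, 16])
          sum_rec(xs=[15, 16])
            sum_rec(xs=[16])
              sum_rec(xs=[])
              -> return 0
            -> return 16
          -> return 31
        -> return 40
      -> return 75
    -> return 77
  -> return 100
-> return 120

Final answer: 120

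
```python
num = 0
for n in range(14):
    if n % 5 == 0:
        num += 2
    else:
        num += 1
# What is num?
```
Trace:
  num=0
  num=2, n=0
  num=3, n=1
  num=4, n=2
  num=5, n=3
  num=6, n=4
  num=8, n=5
  num=9, n=6
  num=10, n=7
  num=11, n=8
  num=12, n=9
  num=14, n=10
  num=15, n=11
  num=16, n=12
  num=17, n=13

Final answer: 17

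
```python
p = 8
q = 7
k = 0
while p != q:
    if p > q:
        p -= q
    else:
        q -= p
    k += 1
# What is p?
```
Trace:
  p=8
  p=8, q=7
  p=8, q=7, k=0
  p=1, q=7, k=1
  p=1, q=6, k=2
  p=1, q=5, k=3
  p=1, q=4, k=4
  p=1, q=3, k=5
  p=1, q=2, k=6
  p=1, q=1, k=7

Final answer: 1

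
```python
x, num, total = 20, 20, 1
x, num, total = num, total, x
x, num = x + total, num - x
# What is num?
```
Trace:
  x=20, num=20, total=1
  x=20, num=1, total=20
  x=40, num=-19, total=20

Final answer: -19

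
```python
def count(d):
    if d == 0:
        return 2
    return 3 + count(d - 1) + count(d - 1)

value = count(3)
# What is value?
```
Call trace (a repeated sub-call is expanded the first time; later identical calls just restate its return value):
count(d=3)
  count(d=2)
    count(d=1)
      count(d=0)
      -> return 2
      count(d=0)
      -> return 2
    -> return 7
    count(d=1) -> return 7  (same call as traced above)
  -> return 17
  count(d=2) -> return 17  (same call as traced above)
-> return 37

Final answer: 37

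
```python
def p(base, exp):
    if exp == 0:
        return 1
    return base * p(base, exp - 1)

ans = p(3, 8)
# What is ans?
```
Call trace:
p(base=3, exp=8)
  p(base=3, exp=7)
    p(base=3, exp=6)
      p(base=3, exp=5)
        p(base=3, exp=4)
          p(base=3, exp=3)
            p(base=3, exp=2)
              p(base=3, exp=1)
                p(base=3, exp=0)
                -> return 1
              -> return 3
            -> return 9
          -> return 27
        -> return 81
      -> return 243
    -> return 729
  -> return 2187
-> return 6561

Final answer: 6561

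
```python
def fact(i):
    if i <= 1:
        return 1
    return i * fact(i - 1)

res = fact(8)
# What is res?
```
Call trace:
fact(i=8)
  fact(i=7)
    fact(i=6)
      fact(i=5)
        fact(i=4)
          fact(i=3)
            fact(i=2)
              fact(i=1)
              -> return 1
            -> return 2
          -> return 6
        -> return 24
      -> return 120
    -> return 720
  -> return 5040
-> return 40320

Final answer: 40320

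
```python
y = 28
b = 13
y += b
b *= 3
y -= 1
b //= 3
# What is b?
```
Trace:
  y=28
  y=28, b=13
  y=41, b=13
  y=41, b=39
  y=40, b=39
  y=40, b=13

Final answer: 13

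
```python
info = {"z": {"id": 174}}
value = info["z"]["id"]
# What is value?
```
Trace:
  info={'z': {'id': 174}}
  info={'z': {'id': 174}}, value=174

Final answer: 174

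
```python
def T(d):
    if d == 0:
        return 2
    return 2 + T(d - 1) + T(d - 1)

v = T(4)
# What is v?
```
Call trace (a repeated sub-call is expanded the first time; later identical calls just restate its return value):
T(d=4)
  T(d=3)
    T(d=2)
      T(d=1)
        T(d=0)
        -> return 2
        T(d=0)
        -> return 2
      -> return 6
      T(d=1) -> return 6  (same call as traced above)
    -> return 14
    T(d=2) -> return 14  (same call as traced above)
  -> return 30
  T(d=3) -> return 30  (same call as traced above)
-> return 62

Final answer: 62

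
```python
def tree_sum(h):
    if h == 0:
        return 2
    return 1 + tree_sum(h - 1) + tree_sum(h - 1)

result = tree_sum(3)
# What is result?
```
Call trace (a repeated sub-call is expanded the first time; later identical calls just restate its return value):
tree_sum(h=3)
  tree_sum(h=2)
    tree_sum(h=1)
      tree_sum(h=0)
      -> return 2
      tree_sum(h=0)
      -> return 2
    -> return 5
    tree_sum(h=1) -> return 5  (same call as traced above)
  -> return 11
  tree_sum(h=2) -> return 11  (same call as traced above)
-> return 23

Final answer: 23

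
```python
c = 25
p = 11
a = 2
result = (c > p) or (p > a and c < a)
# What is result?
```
Trace:
  c=25
  c=25, p=11
  c=25, p=11, a=2
  c=25, p=11, a=2, result=True

Final answer: True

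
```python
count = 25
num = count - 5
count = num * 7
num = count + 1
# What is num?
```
Trace:
  count=25
  count=25, num=20
  count=140, num=20
  count=140, num=141

Final answer: 141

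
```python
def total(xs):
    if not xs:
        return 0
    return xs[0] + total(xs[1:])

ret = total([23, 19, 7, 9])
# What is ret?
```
Call trace:
total(xs=[23, 19, 7, 9])
  total(xs=[19, 7, 9])
    total(xs=[7, 9])
      total(xs=[9])
        total(xs=[])
        -> return 0
      -> return 9
    -> return 16
  -> return 35
-> return 58

Final answer: 58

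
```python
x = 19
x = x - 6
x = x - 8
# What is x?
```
Trace:
  x=19
  x=13
  x=5

Final answer: 5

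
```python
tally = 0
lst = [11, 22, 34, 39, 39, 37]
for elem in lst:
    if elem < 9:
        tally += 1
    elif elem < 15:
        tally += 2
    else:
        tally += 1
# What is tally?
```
Trace:
  tally=0
  tally=2, elem=11
  tally=3, elem=22
  tally=4, elem=34
  tally=5, elem=39
  tally=6, elem=39
  tally=7, elem=37

Final answer: 7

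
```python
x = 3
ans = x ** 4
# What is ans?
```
Trace:
  x=3
  x=3, ans=81

Final answer: 81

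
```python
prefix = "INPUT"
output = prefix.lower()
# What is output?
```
Trace:
  prefix='INPUT'
  prefix='INPUT', output='input'

Final answer: 'input'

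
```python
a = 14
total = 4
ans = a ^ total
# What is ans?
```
Trace:
  a=14
  a=14, total=4
  a=14, total=4, ans=10

Final answer: 10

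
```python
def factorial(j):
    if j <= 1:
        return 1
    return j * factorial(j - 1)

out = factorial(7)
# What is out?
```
Call trace:
factorial(j=7)
  factorial(j=6)
    factorial(j=5)
      factorial(j=4)
        factorial(j=3)
          factorial(j=2)
            factorial(j=1)
            -> return 1
          -> return 2
        -> return 6
      -> return 24
    -> return 120
  -> return 720
-> return 5040

Final answer: 5040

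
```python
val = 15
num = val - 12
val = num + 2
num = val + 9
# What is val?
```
Trace:
  val=15
  val=15, num=3
  val=5, num=3
  val=5, num=14

Final answer: 5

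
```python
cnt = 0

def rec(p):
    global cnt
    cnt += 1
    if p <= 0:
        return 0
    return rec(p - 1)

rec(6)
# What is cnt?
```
Call trace:
rec(p=6)
  rec(p=5)
    rec(p=4)
      rec(p=3)
        rec(p=2)
          rec(p=1)
            rec(p=0)
            -> return 0
          -> return 0
        -> return 0
      -> return 0
    -> return 0
  -> return 0
-> return 0

cnt is incremented once per call. rec is entered once for each p = 6, 5, 4, 3, 2, 1, 0 (the p <= 0 call returns without recursing), i.e. 6 + 1 calls.
cnt = 7

Final answer: 7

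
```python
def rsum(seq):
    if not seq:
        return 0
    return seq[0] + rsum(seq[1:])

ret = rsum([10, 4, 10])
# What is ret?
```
Call trace:
rsum(seq=[10, 4, 10])
  rsum(seq=[4, 10])
    rsum(seq=[10])
      rsum(seq=[])
      -> return 0
    -> return 10
  -> return 14
-> return 24

Final answer: 24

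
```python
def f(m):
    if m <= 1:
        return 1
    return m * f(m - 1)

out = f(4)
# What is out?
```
Call trace:
f(m=4)
  f(m=3)
    f(m=2)
      f(m=1)
      -> return 1
    -> return 2
  -> return 6
-> return 24

Final answer: 24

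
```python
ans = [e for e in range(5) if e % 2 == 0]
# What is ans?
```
Trace:
  e=0
  e=1
  e=2
  e=3
  e=4
  ans=[0, 2, 4]

Final answer: [0, 2, 4]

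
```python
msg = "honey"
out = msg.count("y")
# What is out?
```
Trace:
  msg='honey'
  msg='honey', out=1

Final answer: 1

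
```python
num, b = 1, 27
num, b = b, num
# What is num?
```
Trace:
  num=1, b=27
  num=27, b=1

Final answer: 27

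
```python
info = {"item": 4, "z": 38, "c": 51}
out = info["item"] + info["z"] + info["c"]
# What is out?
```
Trace:
  info={'item': 4, 'z': 38, 'c': 51}
  info={'item': 4, 'z': 38, 'c': 51}, out=93

Final answer: 93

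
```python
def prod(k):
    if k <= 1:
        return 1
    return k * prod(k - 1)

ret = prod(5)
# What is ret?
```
Call trace:
prod(k=5)
  prod(k=4)
    prod(k=3)
      prod(k=2)
        prod(k=1)
        -> return 1
      -> return 2
    -> return 6
  -> return 24
-> return 120

Final answer: 120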